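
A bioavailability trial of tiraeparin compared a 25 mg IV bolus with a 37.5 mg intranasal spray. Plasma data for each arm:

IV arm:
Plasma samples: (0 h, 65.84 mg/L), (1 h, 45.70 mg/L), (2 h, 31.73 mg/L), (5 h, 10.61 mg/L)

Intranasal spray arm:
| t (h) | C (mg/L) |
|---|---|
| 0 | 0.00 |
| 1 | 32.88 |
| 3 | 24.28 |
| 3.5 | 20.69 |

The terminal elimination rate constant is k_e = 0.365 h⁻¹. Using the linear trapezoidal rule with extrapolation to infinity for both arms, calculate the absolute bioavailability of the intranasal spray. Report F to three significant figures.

F = 0.504

Trapezoidal AUC_0→5 (IV):
  [0→1]: (65.84+45.70)/2 × 1 = 55.77
  [1→2]: (45.70+31.73)/2 × 1 = 38.715
  [2→5]: (31.73+10.61)/2 × 3 = 63.51
  Sum = 157.995 mg/L·h
IV tail: 10.61/0.365 = 29.068; AUC_iv,0→∞ = 157.995 + 29.068 = 187.063 mg/L·h
Trapezoidal AUC_0→3.5 (intranasal spray):
  [0→1]: (0.00+32.88)/2 × 1 = 16.44
  [1→3]: (32.88+24.28)/2 × 2 = 57.16
  [3→3.5]: (24.28+20.69)/2 × 0.5 = 11.2425
  Sum = 84.8425 mg/L·h
intranasal spray tail: 20.69/0.365 = 56.685; AUC_ev,0→∞ = 84.8425 + 56.685 = 141.5275 mg/L·h
F = (AUC_ev/D_ev)/(AUC_iv/D_iv) = (141.5275/37.5)/(187.063/25) = 3.77407/7.48252 = 0.5044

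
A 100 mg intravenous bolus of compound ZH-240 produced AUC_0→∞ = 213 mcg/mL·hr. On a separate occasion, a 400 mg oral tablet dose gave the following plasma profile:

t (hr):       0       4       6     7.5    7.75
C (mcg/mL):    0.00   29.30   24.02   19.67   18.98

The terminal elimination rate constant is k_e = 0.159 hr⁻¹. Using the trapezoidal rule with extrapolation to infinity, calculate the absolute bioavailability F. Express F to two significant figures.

F = 0.32

Trapezoidal AUC_0→7.75 (oral tablet):
  [0→4]: (0.00+29.30)/2 × 4 = 58.6
  [4→6]: (29.30+24.02)/2 × 2 = 53.32
  [6→7.5]: (24.02+19.67)/2 × 1.5 = 32.7675
  [7.5→7.75]: (19.67+18.98)/2 × 0.25 = 4.83125
  Sum = 149.51875 mcg/mL·hr
Tail: C_last/k_e = 18.98/0.159 = 119.371
AUC_0→∞ (oral tablet) = 149.51875 + 119.371 = 268.88975 mcg/mL·hr
F = (AUC_ev/D_ev)/(AUC_iv/D_iv) = (268.88975/400)/(213/100) = 0.672224/2.13 = 0.3156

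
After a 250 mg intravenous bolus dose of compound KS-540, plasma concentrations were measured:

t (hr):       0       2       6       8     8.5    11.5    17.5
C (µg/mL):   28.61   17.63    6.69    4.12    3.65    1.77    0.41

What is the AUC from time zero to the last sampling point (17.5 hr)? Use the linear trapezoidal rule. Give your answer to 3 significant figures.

AUC = 122 µg/mL·hr

Trapezoidal AUC_0→17.5:
  [0→2]: (28.61+17.63)/2 × 2 = 46.24
  [2→6]: (17.63+6.69)/2 × 4 = 48.64
  [6→8]: (6.69+4.12)/2 × 2 = 10.81
  [8→8.5]: (4.12+3.65)/2 × 0.5 = 1.9425
  [8.5→11.5]: (3.65+1.77)/2 × 3 = 8.13
  [11.5→17.5]: (1.77+0.41)/2 × 6 = 6.54
  Sum = 122.3025 µg/mL·hr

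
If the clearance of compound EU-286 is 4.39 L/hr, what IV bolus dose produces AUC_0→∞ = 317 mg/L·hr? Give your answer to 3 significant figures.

Dose_iv = CL × AUC_0→∞
     = 4.39 × 317 = 1391.63 mg

Dose = 1390 mg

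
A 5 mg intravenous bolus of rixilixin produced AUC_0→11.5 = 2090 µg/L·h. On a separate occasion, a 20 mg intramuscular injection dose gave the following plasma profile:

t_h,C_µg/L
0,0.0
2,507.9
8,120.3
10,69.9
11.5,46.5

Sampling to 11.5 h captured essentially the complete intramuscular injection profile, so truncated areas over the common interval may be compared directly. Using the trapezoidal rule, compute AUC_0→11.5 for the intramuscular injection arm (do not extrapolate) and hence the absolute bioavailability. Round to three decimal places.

F = 0.319

Trapezoidal AUC_0→11.5 (intramuscular injection):
  [0→2]: (0.0+507.9)/2 × 2 = 507.9
  [2→8]: (507.9+120.3)/2 × 6 = 1884.6
  [8→10]: (120.3+69.9)/2 × 2 = 190.2
  [10→11.5]: (69.9+46.5)/2 × 1.5 = 87.3
  Sum = 2670.0 µg/L·h
F = (AUC_ev/D_ev)/(AUC_iv/D_iv) = (2670.0/20)/(2090/5) = 133.5/418 = 0.3194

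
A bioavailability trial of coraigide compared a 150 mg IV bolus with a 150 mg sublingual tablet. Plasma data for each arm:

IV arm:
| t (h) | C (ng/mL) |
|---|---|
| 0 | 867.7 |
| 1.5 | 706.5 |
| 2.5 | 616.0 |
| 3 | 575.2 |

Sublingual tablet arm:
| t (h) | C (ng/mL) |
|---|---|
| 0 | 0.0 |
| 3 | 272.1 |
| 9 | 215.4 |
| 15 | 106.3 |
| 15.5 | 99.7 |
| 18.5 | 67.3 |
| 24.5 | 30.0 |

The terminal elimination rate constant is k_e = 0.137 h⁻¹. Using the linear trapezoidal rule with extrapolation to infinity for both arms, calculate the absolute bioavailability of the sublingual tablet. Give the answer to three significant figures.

F = 0.576

Trapezoidal AUC_0→3 (IV):
  [0→1.5]: (867.7+706.5)/2 × 1.5 = 1180.65
  [1.5→2.5]: (706.5+616.0)/2 × 1 = 661.25
  [2.5→3]: (616.0+575.2)/2 × 0.5 = 297.8
  Sum = 2139.7 ng/mL·h
IV tail: 575.2/0.137 = 4198.540; AUC_iv,0→∞ = 2139.7 + 4198.540 = 6338.24 ng/mL·h
Trapezoidal AUC_0→24.5 (sublingual tablet):
  [0→3]: (0.0+272.1)/2 × 3 = 408.15
  [3→9]: (272.1+215.4)/2 × 6 = 1462.5
  [9→15]: (215.4+106.3)/2 × 6 = 965.1
  [15→15.5]: (106.3+99.7)/2 × 0.5 = 51.5
  [15.5→18.5]: (99.7+67.3)/2 × 3 = 250.5
  [18.5→24.5]: (67.3+30.0)/2 × 6 = 291.9
  Sum = 3429.65 ng/mL·h
sublingual tablet tail: 30.0/0.137 = 218.978; AUC_ev,0→∞ = 3429.65 + 218.978 = 3648.628 ng/mL·h
F = (AUC_ev/D_ev)/(AUC_iv/D_iv) = (3648.628/150)/(6338.24/150) = 24.3242/42.2549 = 0.5757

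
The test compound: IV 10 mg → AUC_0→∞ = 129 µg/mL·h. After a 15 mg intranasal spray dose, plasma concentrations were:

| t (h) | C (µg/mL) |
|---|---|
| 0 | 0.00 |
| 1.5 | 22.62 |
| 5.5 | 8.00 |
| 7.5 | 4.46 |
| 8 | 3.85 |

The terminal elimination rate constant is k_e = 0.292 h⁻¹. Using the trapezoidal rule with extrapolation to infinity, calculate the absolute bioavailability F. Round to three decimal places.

Trapezoidal AUC_0→8 (intranasal spray):
  [0→1.5]: (0.00+22.62)/2 × 1.5 = 16.965
  [1.5→5.5]: (22.62+8.00)/2 × 4 = 61.24
  [5.5→7.5]: (8.00+4.46)/2 × 2 = 12.46
  [7.5→8]: (4.46+3.85)/2 × 0.5 = 2.0775
  Sum = 92.7425 µg/mL·h
Tail: C_last/k_e = 3.85/0.292 = 13.185
AUC_0→∞ (intranasal spray) = 92.7425 + 13.185 = 105.9275 µg/mL·h
F = (AUC_ev/D_ev)/(AUC_iv/D_iv) = (105.9275/15)/(129/10) = 7.06183/12.9 = 0.5474

F = 0.547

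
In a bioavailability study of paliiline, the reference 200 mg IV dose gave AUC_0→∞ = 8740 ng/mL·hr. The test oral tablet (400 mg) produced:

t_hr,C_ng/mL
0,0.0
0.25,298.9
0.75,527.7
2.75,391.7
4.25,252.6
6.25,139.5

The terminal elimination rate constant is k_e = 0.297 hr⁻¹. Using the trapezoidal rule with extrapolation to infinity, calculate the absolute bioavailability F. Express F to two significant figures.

F = 0.14

Trapezoidal AUC_0→6.25 (oral tablet):
  [0→0.25]: (0.0+298.9)/2 × 0.25 = 37.3625
  [0.25→0.75]: (298.9+527.7)/2 × 0.5 = 206.65
  [0.75→2.75]: (527.7+391.7)/2 × 2 = 919.4
  [2.75→4.25]: (391.7+252.6)/2 × 1.5 = 483.225
  [4.25→6.25]: (252.6+139.5)/2 × 2 = 392.1
  Sum = 2038.7375 ng/mL·hr
Tail: C_last/k_e = 139.5/0.297 = 469.697
AUC_0→∞ (oral tablet) = 2038.7375 + 469.697 = 2508.4345 ng/mL·hr
F = (AUC_ev/D_ev)/(AUC_iv/D_iv) = (2508.4345/400)/(8740/200) = 6.27109/43.7 = 0.1435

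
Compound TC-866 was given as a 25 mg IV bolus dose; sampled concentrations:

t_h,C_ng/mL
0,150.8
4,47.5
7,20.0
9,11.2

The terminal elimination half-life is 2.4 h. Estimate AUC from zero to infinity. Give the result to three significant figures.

Trapezoidal AUC_0→9:
  [0→4]: (150.8+47.5)/2 × 4 = 396.6
  [4→7]: (47.5+20.0)/2 × 3 = 101.25
  [7→9]: (20.0+11.2)/2 × 2 = 31.2
  Sum = 529.05 ng/mL·h
k_e = ln2 / t½ = 0.693147 / 2.4 = 0.2888 h^-1
Extrapolated tail: C_last / k_e = 11.2 / 0.2888 = 38.781
AUC_0→∞ = 529.05 + 38.781 = 567.831 ng/mL·h

AUC = 568 ng/mL·h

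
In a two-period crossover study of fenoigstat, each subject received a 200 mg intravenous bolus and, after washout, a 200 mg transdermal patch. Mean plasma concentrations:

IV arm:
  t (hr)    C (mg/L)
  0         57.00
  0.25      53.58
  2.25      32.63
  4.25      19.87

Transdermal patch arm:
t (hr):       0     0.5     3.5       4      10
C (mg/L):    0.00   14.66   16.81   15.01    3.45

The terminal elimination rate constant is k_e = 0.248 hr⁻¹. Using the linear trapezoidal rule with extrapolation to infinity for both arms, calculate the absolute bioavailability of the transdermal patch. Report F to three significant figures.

Trapezoidal AUC_0→4.25 (IV):
  [0→0.25]: (57.00+53.58)/2 × 0.25 = 13.8225
  [0.25→2.25]: (53.58+32.63)/2 × 2 = 86.21
  [2.25→4.25]: (32.63+19.87)/2 × 2 = 52.5
  Sum = 152.5325 mg/L·hr
IV tail: 19.87/0.248 = 80.121; AUC_iv,0→∞ = 152.5325 + 80.121 = 232.6535 mg/L·hr
Trapezoidal AUC_0→10 (transdermal patch):
  [0→0.5]: (0.00+14.66)/2 × 0.5 = 3.665
  [0.5→3.5]: (14.66+16.81)/2 × 3 = 47.205
  [3.5→4]: (16.81+15.01)/2 × 0.5 = 7.955
  [4→10]: (15.01+3.45)/2 × 6 = 55.38
  Sum = 114.205 mg/L·hr
transdermal patch tail: 3.45/0.248 = 13.911; AUC_ev,0→∞ = 114.205 + 13.911 = 128.116 mg/L·hr
F = (AUC_ev/D_ev)/(AUC_iv/D_iv) = (128.116/200)/(232.6535/200) = 0.64058/1.1632675 = 0.5507

F = 0.551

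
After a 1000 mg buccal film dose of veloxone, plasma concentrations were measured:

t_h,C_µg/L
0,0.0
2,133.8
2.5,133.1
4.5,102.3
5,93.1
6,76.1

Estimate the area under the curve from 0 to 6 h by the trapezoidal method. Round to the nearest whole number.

AUC = 569 µg/L·h

Trapezoidal AUC_0→6:
  [0→2]: (0.0+133.8)/2 × 2 = 133.8
  [2→2.5]: (133.8+133.1)/2 × 0.5 = 66.725
  [2.5→4.5]: (133.1+102.3)/2 × 2 = 235.4
  [4.5→5]: (102.3+93.1)/2 × 0.5 = 48.85
  [5→6]: (93.1+76.1)/2 × 1 = 84.6
  Sum = 569.375 µg/L·h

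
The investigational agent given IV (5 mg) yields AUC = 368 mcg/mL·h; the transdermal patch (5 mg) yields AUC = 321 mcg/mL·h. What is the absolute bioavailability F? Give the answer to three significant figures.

F = (AUC_ev / D_ev) / (AUC_iv / D_iv)
  = (321/5) / (368/5)
  = 64.2 / 73.6 = 0.8723

F = 0.872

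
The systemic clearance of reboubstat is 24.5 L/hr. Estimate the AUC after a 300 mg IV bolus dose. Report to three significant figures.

AUC = 12.2 mg/L·hr

AUC_0→∞ = Dose_iv / CL
        = 300 / 24.5 = 12.2449 mg/L·hr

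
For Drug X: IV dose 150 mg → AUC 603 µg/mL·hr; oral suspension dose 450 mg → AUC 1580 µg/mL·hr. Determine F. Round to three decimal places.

F = (AUC_ev / D_ev) / (AUC_iv / D_iv)
  = (1580/450) / (603/150)
  = 3.51111 / 4.02 = 0.8734

F = 0.873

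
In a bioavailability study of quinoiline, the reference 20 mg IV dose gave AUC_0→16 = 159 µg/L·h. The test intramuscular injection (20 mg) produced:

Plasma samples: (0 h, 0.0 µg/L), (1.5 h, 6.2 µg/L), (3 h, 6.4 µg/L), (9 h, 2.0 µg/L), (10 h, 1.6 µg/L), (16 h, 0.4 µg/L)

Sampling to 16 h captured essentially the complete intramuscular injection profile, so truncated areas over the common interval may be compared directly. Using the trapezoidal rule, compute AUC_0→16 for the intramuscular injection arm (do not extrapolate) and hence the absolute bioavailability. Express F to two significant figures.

Trapezoidal AUC_0→16 (intramuscular injection):
  [0→1.5]: (0.0+6.2)/2 × 1.5 = 4.65
  [1.5→3]: (6.2+6.4)/2 × 1.5 = 9.45
  [3→9]: (6.4+2.0)/2 × 6 = 25.2
  [9→10]: (2.0+1.6)/2 × 1 = 1.8
  [10→16]: (1.6+0.4)/2 × 6 = 6.0
  Sum = 47.1 µg/L·h
F = (AUC_ev/D_ev)/(AUC_iv/D_iv) = (47.1/20)/(159/20) = 2.355/7.95 = 0.2962

F = 0.30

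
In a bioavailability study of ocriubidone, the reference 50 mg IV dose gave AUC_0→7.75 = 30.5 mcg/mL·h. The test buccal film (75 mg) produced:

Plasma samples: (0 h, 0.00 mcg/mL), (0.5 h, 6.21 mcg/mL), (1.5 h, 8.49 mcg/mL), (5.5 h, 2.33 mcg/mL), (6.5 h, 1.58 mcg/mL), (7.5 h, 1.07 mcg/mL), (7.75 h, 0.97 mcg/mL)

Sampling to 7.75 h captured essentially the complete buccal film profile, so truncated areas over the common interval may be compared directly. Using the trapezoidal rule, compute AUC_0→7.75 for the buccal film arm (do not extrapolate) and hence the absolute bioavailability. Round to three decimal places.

F = 0.745

Trapezoidal AUC_0→7.75 (buccal film):
  [0→0.5]: (0.00+6.21)/2 × 0.5 = 1.5525
  [0.5→1.5]: (6.21+8.49)/2 × 1 = 7.35
  [1.5→5.5]: (8.49+2.33)/2 × 4 = 21.64
  [5.5→6.5]: (2.33+1.58)/2 × 1 = 1.955
  [6.5→7.5]: (1.58+1.07)/2 × 1 = 1.325
  [7.5→7.75]: (1.07+0.97)/2 × 0.25 = 0.255
  Sum = 34.0775 mcg/mL·h
F = (AUC_ev/D_ev)/(AUC_iv/D_iv) = (34.0775/75)/(30.5/50) = 0.454367/0.61 = 0.7449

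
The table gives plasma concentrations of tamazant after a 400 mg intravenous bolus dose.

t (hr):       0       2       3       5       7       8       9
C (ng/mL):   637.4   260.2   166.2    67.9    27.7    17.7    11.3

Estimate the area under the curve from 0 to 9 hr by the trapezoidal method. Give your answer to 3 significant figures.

Trapezoidal AUC_0→9:
  [0→2]: (637.4+260.2)/2 × 2 = 897.6
  [2→3]: (260.2+166.2)/2 × 1 = 213.2
  [3→5]: (166.2+67.9)/2 × 2 = 234.1
  [5→7]: (67.9+27.7)/2 × 2 = 95.6
  [7→8]: (27.7+17.7)/2 × 1 = 22.7
  [8→9]: (17.7+11.3)/2 × 1 = 14.5
  Sum = 1477.7 ng/mL·hr

AUC = 1480 ng/mL·hr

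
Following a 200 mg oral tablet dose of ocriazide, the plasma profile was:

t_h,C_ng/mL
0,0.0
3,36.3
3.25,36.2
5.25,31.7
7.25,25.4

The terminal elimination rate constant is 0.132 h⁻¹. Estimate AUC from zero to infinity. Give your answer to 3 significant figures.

AUC = 381 ng/mL·h

Trapezoidal AUC_0→7.25:
  [0→3]: (0.0+36.3)/2 × 3 = 54.45
  [3→3.25]: (36.3+36.2)/2 × 0.25 = 9.0625
  [3.25→5.25]: (36.2+31.7)/2 × 2 = 67.9
  [5.25→7.25]: (31.7+25.4)/2 × 2 = 57.1
  Sum = 188.5125 ng/mL·h
Extrapolated tail: C_last / k_e = 25.4 / 0.132 = 192.424
AUC_0→∞ = 188.5125 + 192.424 = 380.9365 ng/mL·h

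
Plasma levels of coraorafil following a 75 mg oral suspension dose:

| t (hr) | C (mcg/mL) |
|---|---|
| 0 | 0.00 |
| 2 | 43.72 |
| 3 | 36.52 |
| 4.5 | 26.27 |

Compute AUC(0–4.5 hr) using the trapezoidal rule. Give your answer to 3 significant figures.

AUC = 131 mcg/mL·hr

Trapezoidal AUC_0→4.5:
  [0→2]: (0.00+43.72)/2 × 2 = 43.72
  [2→3]: (43.72+36.52)/2 × 1 = 40.12
  [3→4.5]: (36.52+26.27)/2 × 1.5 = 47.0925
  Sum = 130.9325 mcg/mL·hr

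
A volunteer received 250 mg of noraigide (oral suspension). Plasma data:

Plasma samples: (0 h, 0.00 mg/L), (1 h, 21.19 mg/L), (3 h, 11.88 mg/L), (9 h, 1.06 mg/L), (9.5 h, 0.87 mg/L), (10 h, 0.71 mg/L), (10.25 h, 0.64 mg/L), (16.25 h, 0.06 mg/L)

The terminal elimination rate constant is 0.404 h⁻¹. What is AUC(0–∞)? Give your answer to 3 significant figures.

Trapezoidal AUC_0→16.25:
  [0→1]: (0.00+21.19)/2 × 1 = 10.595
  [1→3]: (21.19+11.88)/2 × 2 = 33.07
  [3→9]: (11.88+1.06)/2 × 6 = 38.82
  [9→9.5]: (1.06+0.87)/2 × 0.5 = 0.4825
  [9.5→10]: (0.87+0.71)/2 × 0.5 = 0.395
  [10→10.25]: (0.71+0.64)/2 × 0.25 = 0.16875
  [10.25→16.25]: (0.64+0.06)/2 × 6 = 2.1
  Sum = 85.63125 mg/L·h
Extrapolated tail: C_last / k_e = 0.06 / 0.404 = 0.149
AUC_0→∞ = 85.63125 + 0.149 = 85.78025 mg/L·h

AUC = 85.8 mg/L·h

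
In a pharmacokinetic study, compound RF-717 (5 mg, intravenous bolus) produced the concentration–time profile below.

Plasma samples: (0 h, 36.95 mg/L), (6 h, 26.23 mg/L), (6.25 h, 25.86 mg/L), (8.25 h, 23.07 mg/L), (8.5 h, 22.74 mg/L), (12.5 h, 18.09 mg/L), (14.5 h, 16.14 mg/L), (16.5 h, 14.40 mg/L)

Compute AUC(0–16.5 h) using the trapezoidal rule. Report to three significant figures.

AUC = 397 mg/L·h

Trapezoidal AUC_0→16.5:
  [0→6]: (36.95+26.23)/2 × 6 = 189.54
  [6→6.25]: (26.23+25.86)/2 × 0.25 = 6.51125
  [6.25→8.25]: (25.86+23.07)/2 × 2 = 48.93
  [8.25→8.5]: (23.07+22.74)/2 × 0.25 = 5.72625
  [8.5→12.5]: (22.74+18.09)/2 × 4 = 81.66
  [12.5→14.5]: (18.09+16.14)/2 × 2 = 34.23
  [14.5→16.5]: (16.14+14.40)/2 × 2 = 30.54
  Sum = 397.1375 mg/L·h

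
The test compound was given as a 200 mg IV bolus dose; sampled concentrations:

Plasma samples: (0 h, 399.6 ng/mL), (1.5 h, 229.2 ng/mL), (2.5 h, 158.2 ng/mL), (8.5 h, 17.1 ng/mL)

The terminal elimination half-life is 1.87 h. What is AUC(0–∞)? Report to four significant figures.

AUC = 1237 ng/mL·h

Trapezoidal AUC_0→8.5:
  [0→1.5]: (399.6+229.2)/2 × 1.5 = 471.6
  [1.5→2.5]: (229.2+158.2)/2 × 1 = 193.7
  [2.5→8.5]: (158.2+17.1)/2 × 6 = 525.9
  Sum = 1191.2 ng/mL·h
k_e = ln2 / t½ = 0.693147 / 1.87 = 0.3707 h^-1
Extrapolated tail: C_last / k_e = 17.1 / 0.3707 = 46.129
AUC_0→∞ = 1191.2 + 46.129 = 1237.329 ng/mL·h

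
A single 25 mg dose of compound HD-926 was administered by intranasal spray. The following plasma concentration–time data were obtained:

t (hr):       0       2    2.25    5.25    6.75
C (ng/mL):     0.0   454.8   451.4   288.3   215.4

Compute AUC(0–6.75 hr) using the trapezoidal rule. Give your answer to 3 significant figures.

Trapezoidal AUC_0→6.75:
  [0→2]: (0.0+454.8)/2 × 2 = 454.8
  [2→2.25]: (454.8+451.4)/2 × 0.25 = 113.275
  [2.25→5.25]: (451.4+288.3)/2 × 3 = 1109.55
  [5.25→6.75]: (288.3+215.4)/2 × 1.5 = 377.775
  Sum = 2055.4 ng/mL·hr

AUC = 2060 ng/mL·hr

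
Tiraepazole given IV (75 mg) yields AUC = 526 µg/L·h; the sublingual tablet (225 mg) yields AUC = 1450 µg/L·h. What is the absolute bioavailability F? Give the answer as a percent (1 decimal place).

F = (AUC_ev / D_ev) / (AUC_iv / D_iv)
  = (1450/225) / (526/75)
  = 6.44444 / 7.01333 = 0.9189
  = 91.89%

F = 91.9%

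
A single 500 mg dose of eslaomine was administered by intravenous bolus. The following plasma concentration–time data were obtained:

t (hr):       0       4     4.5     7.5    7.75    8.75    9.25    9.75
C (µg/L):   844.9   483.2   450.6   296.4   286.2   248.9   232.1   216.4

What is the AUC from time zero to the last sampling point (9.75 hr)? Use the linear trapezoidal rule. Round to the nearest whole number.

AUC = 4583 µg/L·hr

Trapezoidal AUC_0→9.75:
  [0→4]: (844.9+483.2)/2 × 4 = 2656.2
  [4→4.5]: (483.2+450.6)/2 × 0.5 = 233.45
  [4.5→7.5]: (450.6+296.4)/2 × 3 = 1120.5
  [7.5→7.75]: (296.4+286.2)/2 × 0.25 = 72.825
  [7.75→8.75]: (286.2+248.9)/2 × 1 = 267.55
  [8.75→9.25]: (248.9+232.1)/2 × 0.5 = 120.25
  [9.25→9.75]: (232.1+216.4)/2 × 0.5 = 112.125
  Sum = 4582.9 µg/L·hr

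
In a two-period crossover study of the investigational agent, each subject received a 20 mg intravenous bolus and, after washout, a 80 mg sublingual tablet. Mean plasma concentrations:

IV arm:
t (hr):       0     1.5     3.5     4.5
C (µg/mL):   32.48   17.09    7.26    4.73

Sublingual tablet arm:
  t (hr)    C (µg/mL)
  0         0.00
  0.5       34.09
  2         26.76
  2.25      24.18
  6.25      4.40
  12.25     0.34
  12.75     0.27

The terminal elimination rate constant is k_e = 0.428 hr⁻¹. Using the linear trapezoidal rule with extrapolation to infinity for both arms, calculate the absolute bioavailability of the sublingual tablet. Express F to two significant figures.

F = 0.42

Trapezoidal AUC_0→4.5 (IV):
  [0→1.5]: (32.48+17.09)/2 × 1.5 = 37.1775
  [1.5→3.5]: (17.09+7.26)/2 × 2 = 24.35
  [3.5→4.5]: (7.26+4.73)/2 × 1 = 5.995
  Sum = 67.5225 µg/mL·hr
IV tail: 4.73/0.428 = 11.051; AUC_iv,0→∞ = 67.5225 + 11.051 = 78.5735 µg/mL·hr
Trapezoidal AUC_0→12.75 (sublingual tablet):
  [0→0.5]: (0.00+34.09)/2 × 0.5 = 8.5225
  [0.5→2]: (34.09+26.76)/2 × 1.5 = 45.6375
  [2→2.25]: (26.76+24.18)/2 × 0.25 = 6.3675
  [2.25→6.25]: (24.18+4.40)/2 × 4 = 57.16
  [6.25→12.25]: (4.40+0.34)/2 × 6 = 14.22
  [12.25→12.75]: (0.34+0.27)/2 × 0.5 = 0.1525
  Sum = 132.06 µg/mL·hr
sublingual tablet tail: 0.27/0.428 = 0.631; AUC_ev,0→∞ = 132.06 + 0.631 = 132.691 µg/mL·hr
F = (AUC_ev/D_ev)/(AUC_iv/D_iv) = (132.691/80)/(78.5735/20) = 1.6586375/3.928675 = 0.4222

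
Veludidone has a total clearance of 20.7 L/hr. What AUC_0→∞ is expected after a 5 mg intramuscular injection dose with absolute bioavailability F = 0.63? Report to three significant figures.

AUC_0→∞ = F × Dose / CL
        = 0.63 × 5 / 20.7 = 0.152174 mg/L·hr

AUC = 0.152 mg/L·hr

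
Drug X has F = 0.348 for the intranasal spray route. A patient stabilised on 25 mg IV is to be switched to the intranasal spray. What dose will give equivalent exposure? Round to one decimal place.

For equal systemic exposure: F × D_ev = D_iv
D_ev = D_iv / F = 25 / 0.348 = 71.8391 mg

D_intranasal = 71.8 mg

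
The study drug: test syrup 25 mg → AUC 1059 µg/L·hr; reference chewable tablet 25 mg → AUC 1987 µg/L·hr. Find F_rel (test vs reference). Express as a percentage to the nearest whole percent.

F_rel = 53%

F_rel = (AUC_test/D_test) / (AUC_ref/D_ref)
      = (1059/25) / (1987/25)
      = 42.36 / 79.48 = 0.5330 = 53.30%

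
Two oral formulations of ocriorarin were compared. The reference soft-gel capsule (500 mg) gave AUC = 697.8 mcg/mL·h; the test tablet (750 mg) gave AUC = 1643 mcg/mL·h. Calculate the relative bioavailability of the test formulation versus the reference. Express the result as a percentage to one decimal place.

F_rel = (AUC_test/D_test) / (AUC_ref/D_ref)
      = (1643/750) / (697.8/500)
      = 2.19067 / 1.3956 = 1.5697 = 156.97%

F_rel = 157.0%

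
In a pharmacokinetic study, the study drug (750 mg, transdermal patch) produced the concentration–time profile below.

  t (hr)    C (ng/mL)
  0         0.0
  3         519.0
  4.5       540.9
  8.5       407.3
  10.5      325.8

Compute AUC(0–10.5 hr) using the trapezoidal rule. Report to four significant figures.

AUC = 4203 ng/mL·hr

Trapezoidal AUC_0→10.5:
  [0→3]: (0.0+519.0)/2 × 3 = 778.5
  [3→4.5]: (519.0+540.9)/2 × 1.5 = 794.925
  [4.5→8.5]: (540.9+407.3)/2 × 4 = 1896.4
  [8.5→10.5]: (407.3+325.8)/2 × 2 = 733.1
  Sum = 4202.925 ng/mL·hr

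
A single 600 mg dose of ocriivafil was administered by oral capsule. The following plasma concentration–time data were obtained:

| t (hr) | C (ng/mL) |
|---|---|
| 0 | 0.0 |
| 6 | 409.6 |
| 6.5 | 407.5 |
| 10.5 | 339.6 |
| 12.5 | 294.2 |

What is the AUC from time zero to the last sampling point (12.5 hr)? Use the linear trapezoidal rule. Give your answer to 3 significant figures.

AUC = 3560 ng/mL·hr

Trapezoidal AUC_0→12.5:
  [0→6]: (0.0+409.6)/2 × 6 = 1228.8
  [6→6.5]: (409.6+407.5)/2 × 0.5 = 204.275
  [6.5→10.5]: (407.5+339.6)/2 × 4 = 1494.2
  [10.5→12.5]: (339.6+294.2)/2 × 2 = 633.8
  Sum = 3561.075 ng/mL·hr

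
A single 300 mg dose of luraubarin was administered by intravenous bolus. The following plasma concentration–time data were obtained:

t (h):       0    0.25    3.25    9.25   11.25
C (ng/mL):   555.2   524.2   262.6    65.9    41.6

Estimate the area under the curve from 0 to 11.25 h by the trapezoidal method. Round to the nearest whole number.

Trapezoidal AUC_0→11.25:
  [0→0.25]: (555.2+524.2)/2 × 0.25 = 134.925
  [0.25→3.25]: (524.2+262.6)/2 × 3 = 1180.2
  [3.25→9.25]: (262.6+65.9)/2 × 6 = 985.5
  [9.25→11.25]: (65.9+41.6)/2 × 2 = 107.5
  Sum = 2408.125 ng/mL·h

AUC = 2408 ng/mL·h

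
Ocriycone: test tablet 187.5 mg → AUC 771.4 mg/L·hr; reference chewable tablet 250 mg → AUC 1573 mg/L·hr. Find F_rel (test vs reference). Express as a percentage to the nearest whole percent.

F_rel = 65%

F_rel = (AUC_test/D_test) / (AUC_ref/D_ref)
      = (771.4/187.5) / (1573/250)
      = 4.11413 / 6.292 = 0.6539 = 65.39%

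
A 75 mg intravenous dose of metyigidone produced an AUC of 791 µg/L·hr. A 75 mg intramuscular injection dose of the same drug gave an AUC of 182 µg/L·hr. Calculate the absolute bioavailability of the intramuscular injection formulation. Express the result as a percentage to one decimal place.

F = (AUC_ev / D_ev) / (AUC_iv / D_iv)
  = (182/75) / (791/75)
  = 2.42667 / 10.5467 = 0.2301
  = 23.01%

F = 23.0%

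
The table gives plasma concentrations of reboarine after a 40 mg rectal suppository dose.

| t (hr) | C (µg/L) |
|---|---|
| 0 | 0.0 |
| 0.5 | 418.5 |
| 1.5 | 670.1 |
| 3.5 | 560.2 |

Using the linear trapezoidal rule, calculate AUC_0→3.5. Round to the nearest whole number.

Trapezoidal AUC_0→3.5:
  [0→0.5]: (0.0+418.5)/2 × 0.5 = 104.625
  [0.5→1.5]: (418.5+670.1)/2 × 1 = 544.3
  [1.5→3.5]: (670.1+560.2)/2 × 2 = 1230.3
  Sum = 1879.225 µg/L·hr

AUC = 1879 µg/L·hr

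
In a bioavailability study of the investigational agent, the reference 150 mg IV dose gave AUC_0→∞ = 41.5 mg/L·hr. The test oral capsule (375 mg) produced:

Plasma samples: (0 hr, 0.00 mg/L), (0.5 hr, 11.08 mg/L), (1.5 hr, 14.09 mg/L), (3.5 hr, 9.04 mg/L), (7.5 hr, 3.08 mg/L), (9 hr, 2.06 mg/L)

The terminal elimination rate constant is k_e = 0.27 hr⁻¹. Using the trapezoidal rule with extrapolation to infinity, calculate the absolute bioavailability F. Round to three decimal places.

Trapezoidal AUC_0→9 (oral capsule):
  [0→0.5]: (0.00+11.08)/2 × 0.5 = 2.77
  [0.5→1.5]: (11.08+14.09)/2 × 1 = 12.585
  [1.5→3.5]: (14.09+9.04)/2 × 2 = 23.13
  [3.5→7.5]: (9.04+3.08)/2 × 4 = 24.24
  [7.5→9]: (3.08+2.06)/2 × 1.5 = 3.855
  Sum = 66.58 mg/L·hr
Tail: C_last/k_e = 2.06/0.27 = 7.630
AUC_0→∞ (oral capsule) = 66.58 + 7.630 = 74.21 mg/L·hr
F = (AUC_ev/D_ev)/(AUC_iv/D_iv) = (74.21/375)/(41.5/150) = 0.197893/0.276667 = 0.7153

F = 0.715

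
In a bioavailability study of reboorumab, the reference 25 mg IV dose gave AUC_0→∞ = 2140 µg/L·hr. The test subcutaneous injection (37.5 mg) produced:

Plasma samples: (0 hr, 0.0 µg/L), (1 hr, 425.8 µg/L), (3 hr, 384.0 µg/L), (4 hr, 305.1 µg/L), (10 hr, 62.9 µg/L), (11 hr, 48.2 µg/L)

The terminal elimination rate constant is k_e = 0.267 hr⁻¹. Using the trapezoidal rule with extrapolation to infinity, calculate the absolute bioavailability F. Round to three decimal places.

Trapezoidal AUC_0→11 (subcutaneous injection):
  [0→1]: (0.0+425.8)/2 × 1 = 212.9
  [1→3]: (425.8+384.0)/2 × 2 = 809.8
  [3→4]: (384.0+305.1)/2 × 1 = 344.55
  [4→10]: (305.1+62.9)/2 × 6 = 1104.0
  [10→11]: (62.9+48.2)/2 × 1 = 55.55
  Sum = 2526.8 µg/L·hr
Tail: C_last/k_e = 48.2/0.267 = 180.524
AUC_0→∞ (subcutaneous injection) = 2526.8 + 180.524 = 2707.324 µg/L·hr
F = (AUC_ev/D_ev)/(AUC_iv/D_iv) = (2707.324/37.5)/(2140/25) = 72.1953/85.6 = 0.8434

F = 0.843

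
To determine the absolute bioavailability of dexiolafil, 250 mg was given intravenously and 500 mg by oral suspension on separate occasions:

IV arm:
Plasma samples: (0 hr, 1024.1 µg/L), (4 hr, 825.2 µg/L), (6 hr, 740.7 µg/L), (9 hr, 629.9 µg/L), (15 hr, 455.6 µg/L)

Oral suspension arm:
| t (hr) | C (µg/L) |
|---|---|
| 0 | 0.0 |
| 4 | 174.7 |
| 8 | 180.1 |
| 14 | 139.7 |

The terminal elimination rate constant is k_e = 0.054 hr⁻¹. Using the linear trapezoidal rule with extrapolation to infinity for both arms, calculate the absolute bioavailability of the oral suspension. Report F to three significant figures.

Trapezoidal AUC_0→15 (IV):
  [0→4]: (1024.1+825.2)/2 × 4 = 3698.6
  [4→6]: (825.2+740.7)/2 × 2 = 1565.9
  [6→9]: (740.7+629.9)/2 × 3 = 2055.9
  [9→15]: (629.9+455.6)/2 × 6 = 3256.5
  Sum = 10576.9 µg/L·hr
IV tail: 455.6/0.054 = 8437.037; AUC_iv,0→∞ = 10576.9 + 8437.037 = 19013.937 µg/L·hr
Trapezoidal AUC_0→14 (oral suspension):
  [0→4]: (0.0+174.7)/2 × 4 = 349.4
  [4→8]: (174.7+180.1)/2 × 4 = 709.6
  [8→14]: (180.1+139.7)/2 × 6 = 959.4
  Sum = 2018.4 µg/L·hr
oral suspension tail: 139.7/0.054 = 2587.037; AUC_ev,0→∞ = 2018.4 + 2587.037 = 4605.437 µg/L·hr
F = (AUC_ev/D_ev)/(AUC_iv/D_iv) = (4605.437/500)/(19013.937/250) = 9.210874/76.055748 = 0.1211

F = 0.121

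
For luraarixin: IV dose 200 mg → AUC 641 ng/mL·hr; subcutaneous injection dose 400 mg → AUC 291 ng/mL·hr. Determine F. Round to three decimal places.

F = 0.227

F = (AUC_ev / D_ev) / (AUC_iv / D_iv)
  = (291/400) / (641/200)
  = 0.7275 / 3.205 = 0.2270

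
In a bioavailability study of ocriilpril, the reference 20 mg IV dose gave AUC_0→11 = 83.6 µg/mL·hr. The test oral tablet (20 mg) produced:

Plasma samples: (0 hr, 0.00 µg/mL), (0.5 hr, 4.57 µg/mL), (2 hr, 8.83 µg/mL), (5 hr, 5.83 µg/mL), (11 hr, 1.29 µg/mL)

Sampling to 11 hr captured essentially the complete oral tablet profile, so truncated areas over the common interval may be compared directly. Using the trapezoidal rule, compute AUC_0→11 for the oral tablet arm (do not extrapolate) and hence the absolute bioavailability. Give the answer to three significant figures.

Trapezoidal AUC_0→11 (oral tablet):
  [0→0.5]: (0.00+4.57)/2 × 0.5 = 1.1425
  [0.5→2]: (4.57+8.83)/2 × 1.5 = 10.05
  [2→5]: (8.83+5.83)/2 × 3 = 21.99
  [5→11]: (5.83+1.29)/2 × 6 = 21.36
  Sum = 54.5425 µg/mL·hr
F = (AUC_ev/D_ev)/(AUC_iv/D_iv) = (54.5425/20)/(83.6/20) = 2.727125/4.18 = 0.6524

F = 0.652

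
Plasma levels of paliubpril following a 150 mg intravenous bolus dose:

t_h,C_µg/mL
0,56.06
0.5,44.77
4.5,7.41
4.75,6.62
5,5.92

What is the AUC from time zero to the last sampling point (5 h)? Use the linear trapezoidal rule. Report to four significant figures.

Trapezoidal AUC_0→5:
  [0→0.5]: (56.06+44.77)/2 × 0.5 = 25.2075
  [0.5→4.5]: (44.77+7.41)/2 × 4 = 104.36
  [4.5→4.75]: (7.41+6.62)/2 × 0.25 = 1.75375
  [4.75→5]: (6.62+5.92)/2 × 0.25 = 1.5675
  Sum = 132.88875 µg/mL·h

AUC = 132.9 µg/mL·h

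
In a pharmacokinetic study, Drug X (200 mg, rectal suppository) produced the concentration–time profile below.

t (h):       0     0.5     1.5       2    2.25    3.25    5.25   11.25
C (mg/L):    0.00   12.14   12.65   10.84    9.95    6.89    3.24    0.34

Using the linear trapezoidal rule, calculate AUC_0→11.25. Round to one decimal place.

Trapezoidal AUC_0→11.25:
  [0→0.5]: (0.00+12.14)/2 × 0.5 = 3.035
  [0.5→1.5]: (12.14+12.65)/2 × 1 = 12.395
  [1.5→2]: (12.65+10.84)/2 × 0.5 = 5.8725
  [2→2.25]: (10.84+9.95)/2 × 0.25 = 2.59875
  [2.25→3.25]: (9.95+6.89)/2 × 1 = 8.42
  [3.25→5.25]: (6.89+3.24)/2 × 2 = 10.13
  [5.25→11.25]: (3.24+0.34)/2 × 6 = 10.74
  Sum = 53.19125 mg/L·h

AUC = 53.2 mg/L·h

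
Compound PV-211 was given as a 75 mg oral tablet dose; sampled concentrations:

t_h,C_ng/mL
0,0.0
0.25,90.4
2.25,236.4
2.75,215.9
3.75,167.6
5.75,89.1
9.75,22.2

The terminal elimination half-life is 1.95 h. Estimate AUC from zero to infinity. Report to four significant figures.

AUC = 1185 ng/mL·h

Trapezoidal AUC_0→9.75:
  [0→0.25]: (0.0+90.4)/2 × 0.25 = 11.3
  [0.25→2.25]: (90.4+236.4)/2 × 2 = 326.8
  [2.25→2.75]: (236.4+215.9)/2 × 0.5 = 113.075
  [2.75→3.75]: (215.9+167.6)/2 × 1 = 191.75
  [3.75→5.75]: (167.6+89.1)/2 × 2 = 256.7
  [5.75→9.75]: (89.1+22.2)/2 × 4 = 222.6
  Sum = 1122.225 ng/mL·h
k_e = ln2 / t½ = 0.693147 / 1.95 = 0.3555 h^-1
Extrapolated tail: C_last / k_e = 22.2 / 0.3555 = 62.447
AUC_0→∞ = 1122.225 + 62.447 = 1184.672 ng/mL·h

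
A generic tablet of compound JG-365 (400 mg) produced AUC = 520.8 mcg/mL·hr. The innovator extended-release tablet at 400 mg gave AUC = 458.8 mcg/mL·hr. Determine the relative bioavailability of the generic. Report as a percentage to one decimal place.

F_rel = 113.5%

F_rel = (AUC_test/D_test) / (AUC_ref/D_ref)
      = (520.8/400) / (458.8/400)
      = 1.302 / 1.147 = 1.1351 = 113.51%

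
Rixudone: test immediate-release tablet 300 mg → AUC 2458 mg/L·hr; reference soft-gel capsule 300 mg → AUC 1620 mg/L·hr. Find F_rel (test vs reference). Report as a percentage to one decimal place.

F_rel = 151.7%

F_rel = (AUC_test/D_test) / (AUC_ref/D_ref)
      = (2458/300) / (1620/300)
      = 8.19333 / 5.4 = 1.5173 = 151.73%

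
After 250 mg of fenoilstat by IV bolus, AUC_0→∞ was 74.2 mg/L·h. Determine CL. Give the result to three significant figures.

CL = 3.37 L/h

CL = Dose_iv / AUC_0→∞
   = 250 / 74.2 = 3.36927 L/h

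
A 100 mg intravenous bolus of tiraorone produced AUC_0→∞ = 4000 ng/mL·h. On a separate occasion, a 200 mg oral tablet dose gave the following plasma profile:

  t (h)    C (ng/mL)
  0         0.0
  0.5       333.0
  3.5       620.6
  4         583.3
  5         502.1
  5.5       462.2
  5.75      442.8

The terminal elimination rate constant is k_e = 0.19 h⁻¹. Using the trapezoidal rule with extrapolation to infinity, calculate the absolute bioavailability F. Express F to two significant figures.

F = 0.63

Trapezoidal AUC_0→5.75 (oral tablet):
  [0→0.5]: (0.0+333.0)/2 × 0.5 = 83.25
  [0.5→3.5]: (333.0+620.6)/2 × 3 = 1430.4
  [3.5→4]: (620.6+583.3)/2 × 0.5 = 300.975
  [4→5]: (583.3+502.1)/2 × 1 = 542.7
  [5→5.5]: (502.1+462.2)/2 × 0.5 = 241.075
  [5.5→5.75]: (462.2+442.8)/2 × 0.25 = 113.125
  Sum = 2711.525 ng/mL·h
Tail: C_last/k_e = 442.8/0.19 = 2330.526
AUC_0→∞ (oral tablet) = 2711.525 + 2330.526 = 5042.051 ng/mL·h
F = (AUC_ev/D_ev)/(AUC_iv/D_iv) = (5042.051/200)/(4000/100) = 25.210255/40 = 0.6303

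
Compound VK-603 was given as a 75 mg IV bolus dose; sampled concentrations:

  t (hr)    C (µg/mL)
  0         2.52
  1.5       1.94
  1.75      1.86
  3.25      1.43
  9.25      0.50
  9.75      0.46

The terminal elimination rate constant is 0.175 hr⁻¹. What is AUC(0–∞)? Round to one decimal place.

Trapezoidal AUC_0→9.75:
  [0→1.5]: (2.52+1.94)/2 × 1.5 = 3.345
  [1.5→1.75]: (1.94+1.86)/2 × 0.25 = 0.475
  [1.75→3.25]: (1.86+1.43)/2 × 1.5 = 2.4675
  [3.25→9.25]: (1.43+0.50)/2 × 6 = 5.79
  [9.25→9.75]: (0.50+0.46)/2 × 0.5 = 0.24
  Sum = 12.3175 µg/mL·hr
Extrapolated tail: C_last / k_e = 0.46 / 0.175 = 2.629
AUC_0→∞ = 12.3175 + 2.629 = 14.9465 µg/mL·hr

AUC = 14.9 µg/mL·hr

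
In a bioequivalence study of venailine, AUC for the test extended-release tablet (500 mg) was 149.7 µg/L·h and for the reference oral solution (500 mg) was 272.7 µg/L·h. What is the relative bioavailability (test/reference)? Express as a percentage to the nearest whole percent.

F_rel = 55%

F_rel = (AUC_test/D_test) / (AUC_ref/D_ref)
      = (149.7/500) / (272.7/500)
      = 0.2994 / 0.5454 = 0.5490 = 54.90%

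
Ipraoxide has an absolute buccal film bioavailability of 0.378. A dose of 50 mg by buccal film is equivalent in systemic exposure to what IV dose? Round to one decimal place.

Systemic exposure from an extravascular dose = F × D_ev, so the equivalent IV dose is F × D_ev.
D_iv = F × D_ev = 0.378 × 50 = 18.9 mg

D_iv = 18.9 mg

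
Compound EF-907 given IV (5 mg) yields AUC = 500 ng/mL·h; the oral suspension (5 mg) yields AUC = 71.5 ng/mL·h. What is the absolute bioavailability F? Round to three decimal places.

F = (AUC_ev / D_ev) / (AUC_iv / D_iv)
  = (71.5/5) / (500/5)
  = 14.3 / 100 = 0.1430

F = 0.143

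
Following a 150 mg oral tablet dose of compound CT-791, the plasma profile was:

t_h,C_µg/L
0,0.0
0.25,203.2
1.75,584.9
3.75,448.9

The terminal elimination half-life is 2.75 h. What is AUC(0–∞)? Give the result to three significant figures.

Trapezoidal AUC_0→3.75:
  [0→0.25]: (0.0+203.2)/2 × 0.25 = 25.4
  [0.25→1.75]: (203.2+584.9)/2 × 1.5 = 591.075
  [1.75→3.75]: (584.9+448.9)/2 × 2 = 1033.8
  Sum = 1650.275 µg/L·h
k_e = ln2 / t½ = 0.693147 / 2.75 = 0.2521 h^-1
Extrapolated tail: C_last / k_e = 448.9 / 0.2521 = 1780.643
AUC_0→∞ = 1650.275 + 1780.643 = 3430.918 µg/L·h

AUC = 3430 µg/L·h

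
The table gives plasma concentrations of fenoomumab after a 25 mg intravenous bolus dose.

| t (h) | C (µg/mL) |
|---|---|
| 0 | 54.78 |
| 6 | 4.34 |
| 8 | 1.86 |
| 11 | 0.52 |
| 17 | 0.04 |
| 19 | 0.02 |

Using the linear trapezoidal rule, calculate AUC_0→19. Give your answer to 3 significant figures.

Trapezoidal AUC_0→19:
  [0→6]: (54.78+4.34)/2 × 6 = 177.36
  [6→8]: (4.34+1.86)/2 × 2 = 6.2
  [8→11]: (1.86+0.52)/2 × 3 = 3.57
  [11→17]: (0.52+0.04)/2 × 6 = 1.68
  [17→19]: (0.04+0.02)/2 × 2 = 0.06
  Sum = 188.87 µg/mL·h

AUC = 189 µg/mL·h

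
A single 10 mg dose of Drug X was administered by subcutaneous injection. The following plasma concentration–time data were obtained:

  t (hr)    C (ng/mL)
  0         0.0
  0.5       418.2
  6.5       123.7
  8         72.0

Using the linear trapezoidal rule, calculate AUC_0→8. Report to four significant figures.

AUC = 1877 ng/mL·hr

Trapezoidal AUC_0→8:
  [0→0.5]: (0.0+418.2)/2 × 0.5 = 104.55
  [0.5→6.5]: (418.2+123.7)/2 × 6 = 1625.7
  [6.5→8]: (123.7+72.0)/2 × 1.5 = 146.775
  Sum = 1877.025 ng/mL·hr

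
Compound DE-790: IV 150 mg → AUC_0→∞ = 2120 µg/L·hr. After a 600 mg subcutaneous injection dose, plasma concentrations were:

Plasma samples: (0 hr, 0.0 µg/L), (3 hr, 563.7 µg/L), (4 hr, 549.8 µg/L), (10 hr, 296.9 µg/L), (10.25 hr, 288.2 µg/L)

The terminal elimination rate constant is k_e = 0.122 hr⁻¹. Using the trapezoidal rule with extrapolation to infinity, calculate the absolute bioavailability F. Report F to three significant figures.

F = 0.752

Trapezoidal AUC_0→10.25 (subcutaneous injection):
  [0→3]: (0.0+563.7)/2 × 3 = 845.55
  [3→4]: (563.7+549.8)/2 × 1 = 556.75
  [4→10]: (549.8+296.9)/2 × 6 = 2540.1
  [10→10.25]: (296.9+288.2)/2 × 0.25 = 73.1375
  Sum = 4015.5375 µg/L·hr
Tail: C_last/k_e = 288.2/0.122 = 2362.295
AUC_0→∞ (subcutaneous injection) = 4015.5375 + 2362.295 = 6377.8325 µg/L·hr
F = (AUC_ev/D_ev)/(AUC_iv/D_iv) = (6377.8325/600)/(2120/150) = 10.6297/14.1333 = 0.7521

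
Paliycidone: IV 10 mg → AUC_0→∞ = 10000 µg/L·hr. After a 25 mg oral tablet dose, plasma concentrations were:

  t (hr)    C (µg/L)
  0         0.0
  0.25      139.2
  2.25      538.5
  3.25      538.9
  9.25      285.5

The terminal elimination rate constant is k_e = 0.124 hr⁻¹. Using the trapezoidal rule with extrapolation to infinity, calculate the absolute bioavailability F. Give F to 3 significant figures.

F = 0.240

Trapezoidal AUC_0→9.25 (oral tablet):
  [0→0.25]: (0.0+139.2)/2 × 0.25 = 17.4
  [0.25→2.25]: (139.2+538.5)/2 × 2 = 677.7
  [2.25→3.25]: (538.5+538.9)/2 × 1 = 538.7
  [3.25→9.25]: (538.9+285.5)/2 × 6 = 2473.2
  Sum = 3707.0 µg/L·hr
Tail: C_last/k_e = 285.5/0.124 = 2302.419
AUC_0→∞ (oral tablet) = 3707.0 + 2302.419 = 6009.419 µg/L·hr
F = (AUC_ev/D_ev)/(AUC_iv/D_iv) = (6009.419/25)/(10000/10) = 240.37676/1000 = 0.2404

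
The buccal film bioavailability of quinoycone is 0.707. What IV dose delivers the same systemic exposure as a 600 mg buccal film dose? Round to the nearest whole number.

D_iv = 424 mg

Systemic exposure from an extravascular dose = F × D_ev, so the equivalent IV dose is F × D_ev.
D_iv = F × D_ev = 0.707 × 600 = 424.2 mg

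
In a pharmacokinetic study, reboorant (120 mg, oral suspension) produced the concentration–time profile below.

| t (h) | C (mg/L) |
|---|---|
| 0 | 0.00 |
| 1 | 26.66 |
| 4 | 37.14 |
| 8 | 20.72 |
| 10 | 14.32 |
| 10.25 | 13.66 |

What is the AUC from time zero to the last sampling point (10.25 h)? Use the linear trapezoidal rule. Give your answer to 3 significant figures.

Trapezoidal AUC_0→10.25:
  [0→1]: (0.00+26.66)/2 × 1 = 13.33
  [1→4]: (26.66+37.14)/2 × 3 = 95.7
  [4→8]: (37.14+20.72)/2 × 4 = 115.72
  [8→10]: (20.72+14.32)/2 × 2 = 35.04
  [10→10.25]: (14.32+13.66)/2 × 0.25 = 3.4975
  Sum = 263.2875 mg/L·h

AUC = 263 mg/L·h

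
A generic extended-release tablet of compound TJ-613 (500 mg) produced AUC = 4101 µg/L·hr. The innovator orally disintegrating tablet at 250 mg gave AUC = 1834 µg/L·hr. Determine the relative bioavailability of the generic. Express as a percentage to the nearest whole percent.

F_rel = (AUC_test/D_test) / (AUC_ref/D_ref)
      = (4101/500) / (1834/250)
      = 8.202 / 7.336 = 1.1180 = 111.80%

F_rel = 112%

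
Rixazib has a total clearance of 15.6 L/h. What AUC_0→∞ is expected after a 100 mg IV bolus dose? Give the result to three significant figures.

AUC = 6.41 mg/L·h

AUC_0→∞ = Dose_iv / CL
        = 100 / 15.6 = 6.41026 mg/L·h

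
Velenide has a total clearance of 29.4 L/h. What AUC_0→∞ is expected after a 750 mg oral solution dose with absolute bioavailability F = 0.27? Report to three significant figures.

AUC = 6.89 mg/L·h

AUC_0→∞ = F × Dose / CL
        = 0.27 × 750 / 29.4 = 6.88776 mg/L·h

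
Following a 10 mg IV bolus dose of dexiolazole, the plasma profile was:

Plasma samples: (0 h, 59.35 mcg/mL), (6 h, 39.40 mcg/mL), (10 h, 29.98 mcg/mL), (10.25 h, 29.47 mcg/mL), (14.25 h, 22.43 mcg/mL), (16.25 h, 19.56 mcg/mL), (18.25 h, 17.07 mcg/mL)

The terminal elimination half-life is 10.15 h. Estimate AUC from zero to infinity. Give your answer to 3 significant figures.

Trapezoidal AUC_0→18.25:
  [0→6]: (59.35+39.40)/2 × 6 = 296.25
  [6→10]: (39.40+29.98)/2 × 4 = 138.76
  [10→10.25]: (29.98+29.47)/2 × 0.25 = 7.43125
  [10.25→14.25]: (29.47+22.43)/2 × 4 = 103.8
  [14.25→16.25]: (22.43+19.56)/2 × 2 = 41.99
  [16.25→18.25]: (19.56+17.07)/2 × 2 = 36.63
  Sum = 624.86125 mcg/mL·h
k_e = ln2 / t½ = 0.693147 / 10.15 = 0.0683 h^-1
Extrapolated tail: C_last / k_e = 17.07 / 0.0683 = 249.927
AUC_0→∞ = 624.86125 + 249.927 = 874.78825 mcg/mL·h

AUC = 875 mcg/mL·h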